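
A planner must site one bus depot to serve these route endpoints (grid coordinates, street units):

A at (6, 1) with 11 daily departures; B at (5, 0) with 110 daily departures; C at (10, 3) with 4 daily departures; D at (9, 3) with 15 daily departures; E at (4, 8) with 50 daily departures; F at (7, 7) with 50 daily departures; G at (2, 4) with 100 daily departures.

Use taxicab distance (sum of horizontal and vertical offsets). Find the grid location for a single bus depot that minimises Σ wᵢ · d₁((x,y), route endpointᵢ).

(5, 4)

Manhattan distance separates: Σwᵢ(|x−xᵢ|+|y−yᵢ|) = Σwᵢ|x−xᵢ| + Σwᵢ|y−yᵢ|, so x and y are optimised independently as 1-D weighted medians.
Total weight W = 340; half = 170.
x-coordinate, sorted with cumulative weight:
  x=2 (G, w=100) cum 100
  x=4 (E, w=50) cum 150
  x=5 (B, w=110) cum 260  ← median
  x=6 (A, w=11) cum 271
  x=7 (F, w=50) cum 321
  x=9 (D, w=15) cum 336
  x=10 (C, w=4) cum 340
⇒ x* = 5
y-coordinate, sorted with cumulative weight:
  y=0 (B, w=110) cum 110
  y=1 (A, w=11) cum 121
  y=3 (C, w=4) cum 125
  y=3 (D, w=15) cum 140
  y=4 (G, w=100) cum 240  ← median
  y=7 (F, w=50) cum 290
  y=8 (E, w=50) cum 340
⇒ y* = 4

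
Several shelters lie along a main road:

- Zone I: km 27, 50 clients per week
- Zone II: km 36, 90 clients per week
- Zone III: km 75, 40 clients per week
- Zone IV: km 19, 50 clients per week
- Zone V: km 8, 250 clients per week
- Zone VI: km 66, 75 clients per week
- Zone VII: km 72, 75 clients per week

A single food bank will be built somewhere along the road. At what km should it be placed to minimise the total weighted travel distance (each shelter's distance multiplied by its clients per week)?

x = 27

For a sum of weighted absolute distances on a line, the optimum is the weighted median (not the mean). Total weight W = 630; half-weight = 315.
Sort by position and accumulate weight:
  km 8 (Zone V, w=250) → cum 250
  km 19 (Zone IV, w=50) → cum 300
  km 27 (Zone I, w=50) → cum 350  ≥ 315 → median here
  km 36 (Zone II, w=90) → cum 440
  km 66 (Zone VI, w=75) → cum 515
  km 72 (Zone VII, w=75) → cum 590
  km 75 (Zone III, w=40) → cum 630
Optimal location: km 27.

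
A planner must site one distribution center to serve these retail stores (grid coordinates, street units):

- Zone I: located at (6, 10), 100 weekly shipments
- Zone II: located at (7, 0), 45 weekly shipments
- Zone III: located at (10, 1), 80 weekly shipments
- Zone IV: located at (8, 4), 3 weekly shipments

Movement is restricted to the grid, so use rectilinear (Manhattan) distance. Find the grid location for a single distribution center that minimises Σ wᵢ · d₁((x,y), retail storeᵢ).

Manhattan distance separates: Σwᵢ(|x−xᵢ|+|y−yᵢ|) = Σwᵢ|x−xᵢ| + Σwᵢ|y−yᵢ|, so x and y are optimised independently as 1-D weighted medians.
Total weight W = 228; half = 114.
x-coordinate, sorted with cumulative weight:
  x=6 (Zone I, w=100) cum 100
  x=7 (Zone II, w=45) cum 145  ← median
  x=8 (Zone IV, w=3) cum 148
  x=10 (Zone III, w=80) cum 228
⇒ x* = 7
y-coordinate, sorted with cumulative weight:
  y=0 (Zone II, w=45) cum 45
  y=1 (Zone III, w=80) cum 125  ← median
  y=4 (Zone IV, w=3) cum 128
  y=10 (Zone I, w=100) cum 228
⇒ y* = 1

(7, 1)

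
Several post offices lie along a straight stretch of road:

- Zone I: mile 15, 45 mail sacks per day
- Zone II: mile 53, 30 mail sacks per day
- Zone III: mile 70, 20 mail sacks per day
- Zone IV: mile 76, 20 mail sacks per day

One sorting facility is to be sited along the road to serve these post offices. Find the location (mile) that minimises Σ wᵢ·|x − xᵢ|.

For a sum of weighted absolute distances on a line, the optimum is the weighted median (not the mean). Total weight W = 115; half-weight = 57.5.
Sort by position and accumulate weight:
  mile 15 (Zone I, w=45) → cum 45
  mile 53 (Zone II, w=30) → cum 75  ≥ 57.5 → median here
  mile 70 (Zone III, w=20) → cum 95
  mile 76 (Zone IV, w=20) → cum 115
Optimal location: mile 53.

x = 53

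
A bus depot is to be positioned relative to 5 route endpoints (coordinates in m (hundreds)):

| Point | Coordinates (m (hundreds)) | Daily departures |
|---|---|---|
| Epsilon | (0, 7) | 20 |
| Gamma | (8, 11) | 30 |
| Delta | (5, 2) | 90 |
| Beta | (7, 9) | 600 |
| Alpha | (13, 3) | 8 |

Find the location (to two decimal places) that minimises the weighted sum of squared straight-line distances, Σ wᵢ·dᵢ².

(6.68, 8.12)

The minimiser of Σwᵢ‖p−pᵢ‖² is the weighted centroid p* = (Σwᵢpᵢ)/(Σwᵢ).
Σwᵢ = 748.
Σwᵢxᵢ = 20·0 + 30·8 + 90·5 + 600·7 + 8·13 = 4994.
Σwᵢyᵢ = 20·7 + 30·11 + 90·2 + 600·9 + 8·3 = 6074.
x* = 4994/748 = 6.68, y* = 6074/748 = 8.12.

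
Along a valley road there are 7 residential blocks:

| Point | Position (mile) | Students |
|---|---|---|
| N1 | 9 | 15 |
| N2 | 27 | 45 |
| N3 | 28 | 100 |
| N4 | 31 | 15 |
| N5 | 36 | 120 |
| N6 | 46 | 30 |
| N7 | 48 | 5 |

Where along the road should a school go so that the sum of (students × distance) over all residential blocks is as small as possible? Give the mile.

x = 31

For a sum of weighted absolute distances on a line, the optimum is the weighted median (not the mean). Total weight W = 330; half-weight = 165.
Sort by position and accumulate weight:
  mile 9 (N1, w=15) → cum 15
  mile 27 (N2, w=45) → cum 60
  mile 28 (N3, w=100) → cum 160
  mile 31 (N4, w=15) → cum 175  ≥ 165 → median here
  mile 36 (N5, w=120) → cum 295
  mile 46 (N6, w=30) → cum 325
  mile 48 (N7, w=5) → cum 330
Optimal location: mile 31.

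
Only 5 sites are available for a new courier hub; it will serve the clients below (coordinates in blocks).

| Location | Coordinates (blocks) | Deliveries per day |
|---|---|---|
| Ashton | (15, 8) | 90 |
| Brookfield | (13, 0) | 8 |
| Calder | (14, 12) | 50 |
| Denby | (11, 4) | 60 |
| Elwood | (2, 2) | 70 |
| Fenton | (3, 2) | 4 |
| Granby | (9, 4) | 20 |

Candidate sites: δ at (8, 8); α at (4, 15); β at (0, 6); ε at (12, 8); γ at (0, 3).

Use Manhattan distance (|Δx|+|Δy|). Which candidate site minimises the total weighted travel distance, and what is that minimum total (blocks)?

Total weighted distance at each candidate:
  δ (8, 8): total = 2638
  α (4, 15): total = 4968
  β (0, 6): total = 4130
  ε (12, 8): total = 2262
  γ (0, 3): total = 4224
Minimum is at ε with total 2262 blocks.

ε, total 2262 blocks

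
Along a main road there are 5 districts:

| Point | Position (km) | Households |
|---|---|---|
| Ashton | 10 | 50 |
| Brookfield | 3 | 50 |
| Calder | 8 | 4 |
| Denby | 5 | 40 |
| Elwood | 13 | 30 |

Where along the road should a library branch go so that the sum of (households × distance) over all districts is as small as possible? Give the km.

For a sum of weighted absolute distances on a line, the optimum is the weighted median (not the mean). Total weight W = 174; half-weight = 87.
Sort by position and accumulate weight:
  km 3 (Brookfield, w=50) → cum 50
  km 5 (Denby, w=40) → cum 90  ≥ 87 → median here
  km 8 (Calder, w=4) → cum 94
  km 10 (Ashton, w=50) → cum 144
  km 13 (Elwood, w=30) → cum 174
Optimal location: km 5.

x = 5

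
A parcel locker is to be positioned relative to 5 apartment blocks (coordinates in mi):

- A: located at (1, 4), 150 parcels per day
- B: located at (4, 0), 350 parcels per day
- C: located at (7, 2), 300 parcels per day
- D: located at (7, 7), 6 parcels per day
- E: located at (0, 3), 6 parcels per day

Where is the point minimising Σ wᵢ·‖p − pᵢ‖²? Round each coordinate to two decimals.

(4.55, 1.55)

The minimiser of Σwᵢ‖p−pᵢ‖² is the weighted centroid p* = (Σwᵢpᵢ)/(Σwᵢ).
Σwᵢ = 812.
Σwᵢxᵢ = 150·1 + 350·4 + 300·7 + 6·7 + 6·0 = 3692.
Σwᵢyᵢ = 150·4 + 350·0 + 300·2 + 6·7 + 6·3 = 1260.
x* = 3692/812 = 4.55, y* = 1260/812 = 1.55.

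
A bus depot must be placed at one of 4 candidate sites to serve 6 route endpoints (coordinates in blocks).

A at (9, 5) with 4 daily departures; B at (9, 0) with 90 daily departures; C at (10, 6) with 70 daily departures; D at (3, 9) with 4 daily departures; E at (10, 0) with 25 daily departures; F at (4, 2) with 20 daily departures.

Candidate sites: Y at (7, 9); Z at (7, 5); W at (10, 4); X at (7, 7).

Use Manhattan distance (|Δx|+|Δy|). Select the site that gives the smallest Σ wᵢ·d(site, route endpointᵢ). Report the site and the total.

Total weighted distance at each candidate:
  Y (7, 9): total = 1950
  Z (7, 5): total = 1270
  W (10, 4): total = 906
  X (7, 7): total = 1540
Minimum is at W with total 906 blocks.

W, total 906 blocks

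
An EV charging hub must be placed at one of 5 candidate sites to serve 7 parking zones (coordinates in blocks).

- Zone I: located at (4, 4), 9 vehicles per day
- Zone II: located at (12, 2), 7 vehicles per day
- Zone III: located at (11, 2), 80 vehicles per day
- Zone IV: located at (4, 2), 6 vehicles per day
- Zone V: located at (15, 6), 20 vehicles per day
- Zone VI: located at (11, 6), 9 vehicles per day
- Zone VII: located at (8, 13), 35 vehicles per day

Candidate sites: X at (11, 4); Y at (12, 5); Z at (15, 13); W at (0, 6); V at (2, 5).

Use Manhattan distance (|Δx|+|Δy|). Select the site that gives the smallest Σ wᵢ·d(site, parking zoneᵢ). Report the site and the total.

X, total 856 blocks

Total weighted distance at each candidate:
  X (11, 4): total = 856
  Y (12, 5): total = 1006
  Z (15, 13): total = 2094
  W (0, 6): total = 2338
  V (2, 5): total = 1968
Minimum is at X with total 856 blocks.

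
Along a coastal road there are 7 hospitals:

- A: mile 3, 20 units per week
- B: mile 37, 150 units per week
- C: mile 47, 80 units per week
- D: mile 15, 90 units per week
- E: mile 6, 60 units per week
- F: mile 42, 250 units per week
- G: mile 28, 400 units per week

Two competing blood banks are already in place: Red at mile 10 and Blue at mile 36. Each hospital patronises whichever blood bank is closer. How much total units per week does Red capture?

The indifferent point is the midpoint (10+36)/2 = 23; hospitals left of it (closer to Red at 10) go to Red, those right go to Blue.
  A at 3 (w=20) → Red
  E at 6 (w=60) → Red
  D at 15 (w=90) → Red
  G at 28 (w=400) → Blue
  B at 37 (w=150) → Blue
  F at 42 (w=250) → Blue
  C at 47 (w=80) → Blue
Red captures 170; Blue captures 880.

170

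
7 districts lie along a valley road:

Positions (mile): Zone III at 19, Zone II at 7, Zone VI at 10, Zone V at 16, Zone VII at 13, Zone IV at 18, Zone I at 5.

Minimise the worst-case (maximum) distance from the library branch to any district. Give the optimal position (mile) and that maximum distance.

The 1-center on a line is the midpoint of the two extreme points: leftmost at 5, rightmost at 19.
Optimal location = (5 + 19)/2 = 12; maximum distance = (19 − 5)/2 = 7.

location 12, max distance 7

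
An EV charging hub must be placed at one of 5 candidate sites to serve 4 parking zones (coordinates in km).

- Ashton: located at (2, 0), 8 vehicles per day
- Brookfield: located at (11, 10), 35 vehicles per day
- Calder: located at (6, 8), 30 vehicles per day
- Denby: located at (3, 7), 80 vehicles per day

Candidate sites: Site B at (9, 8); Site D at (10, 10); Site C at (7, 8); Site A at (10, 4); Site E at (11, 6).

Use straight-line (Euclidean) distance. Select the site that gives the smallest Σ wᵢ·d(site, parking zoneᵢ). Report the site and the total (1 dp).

Site C, total 591.8 km

Total weighted distance at each candidate:
  Site B (9, 8): total = 760.7
  Site D (10, 10): total = 880.9
  Site C (7, 8): total = 591.8
  Site A (10, 4): total = 1063.4
  Site E (11, 6): total = 1033.1
Minimum is at Site C with total 591.8 km.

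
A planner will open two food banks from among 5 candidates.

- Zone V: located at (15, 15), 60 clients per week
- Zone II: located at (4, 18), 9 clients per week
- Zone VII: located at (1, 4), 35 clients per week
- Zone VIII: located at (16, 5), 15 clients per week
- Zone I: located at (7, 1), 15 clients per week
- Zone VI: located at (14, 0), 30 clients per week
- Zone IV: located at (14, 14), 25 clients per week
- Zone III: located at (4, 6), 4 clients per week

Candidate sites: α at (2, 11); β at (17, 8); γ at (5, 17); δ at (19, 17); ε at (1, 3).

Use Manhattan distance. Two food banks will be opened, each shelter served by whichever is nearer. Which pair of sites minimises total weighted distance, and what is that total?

Evaluate every pair (each demand assigned to the nearer of the two):
  {β, ε}: total = 1496
  {δ, ε}: total = 1588
  {α, β}: total = 1769
  {γ, ε}: total = 1952
  {α, δ}: total = 2059
  {β, γ}: total = 2071
  {β, δ}: total = 2109
  {γ, δ}: total = 2376
  {α, ε}: total = 2390
  {α, γ}: total = 2561
Best pair: {β, ε} with total 1496.

{β, ε}, total 1496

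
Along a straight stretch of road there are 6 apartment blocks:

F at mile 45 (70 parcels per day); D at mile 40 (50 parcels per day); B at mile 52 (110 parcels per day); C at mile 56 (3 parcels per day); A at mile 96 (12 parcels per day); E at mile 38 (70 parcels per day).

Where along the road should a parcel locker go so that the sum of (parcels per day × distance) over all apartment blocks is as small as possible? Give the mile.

x = 45

For a sum of weighted absolute distances on a line, the optimum is the weighted median (not the mean). Total weight W = 315; half-weight = 157.5.
Sort by position and accumulate weight:
  mile 38 (E, w=70) → cum 70
  mile 40 (D, w=50) → cum 120
  mile 45 (F, w=70) → cum 190  ≥ 157.5 → median here
  mile 52 (B, w=110) → cum 300
  mile 56 (C, w=3) → cum 303
  mile 96 (A, w=12) → cum 315
Optimal location: mile 45.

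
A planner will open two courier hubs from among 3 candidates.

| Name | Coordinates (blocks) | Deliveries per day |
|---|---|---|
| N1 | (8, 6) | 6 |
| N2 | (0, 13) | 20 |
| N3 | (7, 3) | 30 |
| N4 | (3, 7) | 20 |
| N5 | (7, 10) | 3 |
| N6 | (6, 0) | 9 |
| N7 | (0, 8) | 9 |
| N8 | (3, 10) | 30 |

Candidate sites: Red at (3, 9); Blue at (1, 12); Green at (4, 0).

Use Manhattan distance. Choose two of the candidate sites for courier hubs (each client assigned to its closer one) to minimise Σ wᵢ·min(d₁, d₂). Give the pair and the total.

Evaluate every pair (each demand assigned to the nearer of the two):
  {Red, Green}: total = 507
  {Red, Blue}: total = 617
  {Blue, Green}: total = 627
Best pair: {Red, Green} with total 507.

{Red, Green}, total 507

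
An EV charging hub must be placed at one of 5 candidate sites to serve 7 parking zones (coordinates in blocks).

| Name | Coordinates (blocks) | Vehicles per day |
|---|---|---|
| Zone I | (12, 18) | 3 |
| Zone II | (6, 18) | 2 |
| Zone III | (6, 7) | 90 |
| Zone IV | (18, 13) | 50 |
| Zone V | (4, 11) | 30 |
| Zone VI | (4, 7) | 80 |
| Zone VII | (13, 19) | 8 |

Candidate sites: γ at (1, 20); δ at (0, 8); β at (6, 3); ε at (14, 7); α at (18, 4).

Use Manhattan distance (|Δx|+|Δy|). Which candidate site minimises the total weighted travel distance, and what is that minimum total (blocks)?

β, total 2517 blocks

Total weighted distance at each candidate:
  γ (1, 20): total = 4617
  δ (0, 8): total = 2680
  β (6, 3): total = 2517
  ε (14, 7): total = 2621
  α (18, 4): total = 4062
Minimum is at β with total 2517 blocks.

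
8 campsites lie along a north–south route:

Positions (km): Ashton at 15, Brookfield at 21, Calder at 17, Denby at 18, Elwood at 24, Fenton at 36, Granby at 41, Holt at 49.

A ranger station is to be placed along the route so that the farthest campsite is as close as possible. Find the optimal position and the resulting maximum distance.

location 32, max distance 17

The 1-center on a line is the midpoint of the two extreme points: leftmost at 15, rightmost at 49.
Optimal location = (15 + 49)/2 = 32; maximum distance = (49 − 15)/2 = 17.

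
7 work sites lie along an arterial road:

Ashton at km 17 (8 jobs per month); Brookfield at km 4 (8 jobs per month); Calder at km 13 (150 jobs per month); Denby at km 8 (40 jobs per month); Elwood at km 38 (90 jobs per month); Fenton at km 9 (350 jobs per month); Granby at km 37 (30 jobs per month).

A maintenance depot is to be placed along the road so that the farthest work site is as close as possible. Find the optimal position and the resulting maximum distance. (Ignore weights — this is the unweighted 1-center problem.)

The 1-center on a line is the midpoint of the two extreme points: leftmost at 4, rightmost at 38.
Optimal location = (4 + 38)/2 = 21; maximum distance = (38 − 4)/2 = 17.

location 21, max distance 17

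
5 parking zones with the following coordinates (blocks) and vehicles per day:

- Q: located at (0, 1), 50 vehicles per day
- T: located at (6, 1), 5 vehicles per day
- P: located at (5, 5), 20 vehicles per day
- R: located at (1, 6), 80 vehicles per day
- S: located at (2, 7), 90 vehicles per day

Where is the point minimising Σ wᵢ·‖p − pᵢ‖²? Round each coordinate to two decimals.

(1.59, 5.16)

The minimiser of Σwᵢ‖p−pᵢ‖² is the weighted centroid p* = (Σwᵢpᵢ)/(Σwᵢ).
Σwᵢ = 245.
Σwᵢxᵢ = 50·0 + 5·6 + 20·5 + 80·1 + 90·2 = 390.
Σwᵢyᵢ = 50·1 + 5·1 + 20·5 + 80·6 + 90·7 = 1265.
x* = 390/245 = 1.59, y* = 1265/245 = 5.16.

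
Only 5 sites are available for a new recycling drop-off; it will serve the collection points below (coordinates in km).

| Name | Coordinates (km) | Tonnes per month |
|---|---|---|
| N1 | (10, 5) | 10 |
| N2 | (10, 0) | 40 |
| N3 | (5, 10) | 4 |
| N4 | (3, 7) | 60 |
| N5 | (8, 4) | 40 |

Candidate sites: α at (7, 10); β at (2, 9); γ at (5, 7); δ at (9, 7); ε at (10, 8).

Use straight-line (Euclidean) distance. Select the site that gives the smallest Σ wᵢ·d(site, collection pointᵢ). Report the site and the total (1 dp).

γ, total 699.7 km

Total weighted distance at each candidate:
  α (7, 10): total = 1027.2
  β (2, 9): total = 1030.3
  γ (5, 7): total = 699.7
  δ (9, 7): total = 811.7
  ε (10, 8): total = 974.7
Minimum is at γ with total 699.7 km.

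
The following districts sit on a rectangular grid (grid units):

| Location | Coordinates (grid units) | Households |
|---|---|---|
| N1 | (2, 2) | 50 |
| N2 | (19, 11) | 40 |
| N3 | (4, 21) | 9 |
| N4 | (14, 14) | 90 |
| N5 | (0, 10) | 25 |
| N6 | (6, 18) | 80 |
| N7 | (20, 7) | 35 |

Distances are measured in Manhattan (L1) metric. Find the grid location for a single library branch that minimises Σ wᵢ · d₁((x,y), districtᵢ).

Manhattan distance separates: Σwᵢ(|x−xᵢ|+|y−yᵢ|) = Σwᵢ|x−xᵢ| + Σwᵢ|y−yᵢ|, so x and y are optimised independently as 1-D weighted medians.
Total weight W = 329; half = 164.5.
x-coordinate, sorted with cumulative weight:
  x=0 (N5, w=25) cum 25
  x=2 (N1, w=50) cum 75
  x=4 (N3, w=9) cum 84
  x=6 (N6, w=80) cum 164
  x=14 (N4, w=90) cum 254  ← median
  x=19 (N2, w=40) cum 294
  x=20 (N7, w=35) cum 329
⇒ x* = 14
y-coordinate, sorted with cumulative weight:
  y=2 (N1, w=50) cum 50
  y=7 (N7, w=35) cum 85
  y=10 (N5, w=25) cum 110
  y=11 (N2, w=40) cum 150
  y=14 (N4, w=90) cum 240  ← median
  y=18 (N6, w=80) cum 320
  y=21 (N3, w=9) cum 329
⇒ y* = 14

(14, 14)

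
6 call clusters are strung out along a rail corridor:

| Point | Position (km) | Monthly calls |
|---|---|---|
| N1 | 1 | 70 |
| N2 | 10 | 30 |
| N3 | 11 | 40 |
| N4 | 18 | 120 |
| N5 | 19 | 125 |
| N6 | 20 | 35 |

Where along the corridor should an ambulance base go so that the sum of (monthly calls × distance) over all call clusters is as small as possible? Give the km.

For a sum of weighted absolute distances on a line, the optimum is the weighted median (not the mean). Total weight W = 420; half-weight = 210.
Sort by position and accumulate weight:
  km 1 (N1, w=70) → cum 70
  km 10 (N2, w=30) → cum 100
  km 11 (N3, w=40) → cum 140
  km 18 (N4, w=120) → cum 260  ≥ 210 → median here
  km 19 (N5, w=125) → cum 385
  km 20 (N6, w=35) → cum 420
Optimal location: km 18.

x = 18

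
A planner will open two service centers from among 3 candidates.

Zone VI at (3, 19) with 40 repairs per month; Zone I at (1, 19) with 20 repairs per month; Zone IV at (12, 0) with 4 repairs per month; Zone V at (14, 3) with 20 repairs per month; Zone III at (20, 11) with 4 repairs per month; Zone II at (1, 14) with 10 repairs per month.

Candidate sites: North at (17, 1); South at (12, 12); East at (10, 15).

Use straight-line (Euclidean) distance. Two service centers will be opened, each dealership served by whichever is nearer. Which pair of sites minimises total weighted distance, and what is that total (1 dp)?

Evaluate every pair (each demand assigned to the nearer of the two):
  {North, East}: total = 744.3
  {South, East}: total = 874.7
  {North, South}: total = 953.4
Best pair: {North, East} with total 744.3.

{North, East}, total 744.3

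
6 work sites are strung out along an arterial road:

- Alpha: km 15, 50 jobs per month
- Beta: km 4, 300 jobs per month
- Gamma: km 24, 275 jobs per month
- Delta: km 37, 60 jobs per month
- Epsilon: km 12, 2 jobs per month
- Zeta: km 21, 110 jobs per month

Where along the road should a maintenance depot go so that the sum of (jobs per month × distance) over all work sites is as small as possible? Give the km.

For a sum of weighted absolute distances on a line, the optimum is the weighted median (not the mean). Total weight W = 797; half-weight = 398.5.
Sort by position and accumulate weight:
  km 4 (Beta, w=300) → cum 300
  km 12 (Epsilon, w=2) → cum 302
  km 15 (Alpha, w=50) → cum 352
  km 21 (Zeta, w=110) → cum 462  ≥ 398.5 → median here
  km 24 (Gamma, w=275) → cum 737
  km 37 (Delta, w=60) → cum 797
Optimal location: km 21.

x = 21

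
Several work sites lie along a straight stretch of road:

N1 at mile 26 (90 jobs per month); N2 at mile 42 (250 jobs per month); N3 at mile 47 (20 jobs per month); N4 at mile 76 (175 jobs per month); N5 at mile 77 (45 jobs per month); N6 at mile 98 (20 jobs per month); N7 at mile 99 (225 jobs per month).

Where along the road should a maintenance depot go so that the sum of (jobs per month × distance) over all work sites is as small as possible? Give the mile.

x = 76

For a sum of weighted absolute distances on a line, the optimum is the weighted median (not the mean). Total weight W = 825; half-weight = 412.5.
Sort by position and accumulate weight:
  mile 26 (N1, w=90) → cum 90
  mile 42 (N2, w=250) → cum 340
  mile 47 (N3, w=20) → cum 360
  mile 76 (N4, w=175) → cum 535  ≥ 412.5 → median here
  mile 77 (N5, w=45) → cum 580
  mile 98 (N6, w=20) → cum 600
  mile 99 (N7, w=225) → cum 825
Optimal location: mile 76.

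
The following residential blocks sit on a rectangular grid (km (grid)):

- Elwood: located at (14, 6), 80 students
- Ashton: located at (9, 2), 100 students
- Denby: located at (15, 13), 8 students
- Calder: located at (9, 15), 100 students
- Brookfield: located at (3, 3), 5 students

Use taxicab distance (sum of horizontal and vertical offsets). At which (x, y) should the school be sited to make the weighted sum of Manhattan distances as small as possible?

Manhattan distance separates: Σwᵢ(|x−xᵢ|+|y−yᵢ|) = Σwᵢ|x−xᵢ| + Σwᵢ|y−yᵢ|, so x and y are optimised independently as 1-D weighted medians.
Total weight W = 293; half = 146.5.
x-coordinate, sorted with cumulative weight:
  x=3 (Brookfield, w=5) cum 5
  x=9 (Ashton, w=100) cum 105
  x=9 (Calder, w=100) cum 205  ← median
  x=14 (Elwood, w=80) cum 285
  x=15 (Denby, w=8) cum 293
⇒ x* = 9
y-coordinate, sorted with cumulative weight:
  y=2 (Ashton, w=100) cum 100
  y=3 (Brookfield, w=5) cum 105
  y=6 (Elwood, w=80) cum 185  ← median
  y=13 (Denby, w=8) cum 193
  y=15 (Calder, w=100) cum 293
⇒ y* = 6

(9, 6)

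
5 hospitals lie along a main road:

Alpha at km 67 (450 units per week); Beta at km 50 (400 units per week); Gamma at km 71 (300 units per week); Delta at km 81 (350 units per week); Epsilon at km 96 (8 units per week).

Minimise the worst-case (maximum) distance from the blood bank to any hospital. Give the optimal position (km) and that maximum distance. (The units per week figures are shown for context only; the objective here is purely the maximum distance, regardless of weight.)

The 1-center on a line is the midpoint of the two extreme points: leftmost at 50, rightmost at 96.
Optimal location = (50 + 96)/2 = 73; maximum distance = (96 − 50)/2 = 23.

location 73, max distance 23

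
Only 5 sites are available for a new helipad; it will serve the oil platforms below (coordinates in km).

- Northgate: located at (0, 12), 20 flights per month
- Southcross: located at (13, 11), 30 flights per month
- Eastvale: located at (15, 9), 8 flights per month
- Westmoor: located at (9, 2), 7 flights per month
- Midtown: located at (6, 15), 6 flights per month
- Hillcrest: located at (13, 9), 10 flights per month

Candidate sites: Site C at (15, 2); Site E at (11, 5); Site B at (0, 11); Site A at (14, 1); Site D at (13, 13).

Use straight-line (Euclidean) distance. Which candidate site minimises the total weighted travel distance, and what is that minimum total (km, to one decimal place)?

Site D, total 522.2 km

Total weighted distance at each candidate:
  Site C (15, 2): total = 902.8
  Site E (11, 5): total = 632.8
  Site B (0, 11): total = 795.0
  Site A (14, 1): total = 935.1
  Site D (13, 13): total = 522.2
Minimum is at Site D with total 522.2 km.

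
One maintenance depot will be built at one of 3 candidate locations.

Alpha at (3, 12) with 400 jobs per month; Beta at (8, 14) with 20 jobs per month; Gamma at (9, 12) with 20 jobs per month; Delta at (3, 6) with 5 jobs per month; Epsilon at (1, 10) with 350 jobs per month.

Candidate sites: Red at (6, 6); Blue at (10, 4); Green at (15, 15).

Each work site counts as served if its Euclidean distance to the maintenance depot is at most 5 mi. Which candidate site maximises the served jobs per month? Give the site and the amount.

Red, covering 5

Coverage radius r = 5 mi; a point is covered iff (Δx)²+(Δy)² ≤ 5² = 25.
  Red (6, 6): covers {Delta} → 5
  Blue (10, 4): covers {none} → 0
  Green (15, 15): covers {none} → 0
Maximum coverage at Red: 5 jobs per month.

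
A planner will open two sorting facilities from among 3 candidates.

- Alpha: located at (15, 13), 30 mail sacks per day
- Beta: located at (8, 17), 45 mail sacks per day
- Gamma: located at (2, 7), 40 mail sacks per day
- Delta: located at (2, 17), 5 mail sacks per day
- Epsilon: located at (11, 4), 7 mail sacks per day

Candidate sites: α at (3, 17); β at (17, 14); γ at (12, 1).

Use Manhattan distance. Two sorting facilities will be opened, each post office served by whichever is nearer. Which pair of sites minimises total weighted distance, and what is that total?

Evaluate every pair (each demand assigned to the nearer of the two):
  {α, β}: total = 872
  {α, γ}: total = 1148
  {β, γ}: total = 1388
Best pair: {α, β} with total 872.

{α, β}, total 872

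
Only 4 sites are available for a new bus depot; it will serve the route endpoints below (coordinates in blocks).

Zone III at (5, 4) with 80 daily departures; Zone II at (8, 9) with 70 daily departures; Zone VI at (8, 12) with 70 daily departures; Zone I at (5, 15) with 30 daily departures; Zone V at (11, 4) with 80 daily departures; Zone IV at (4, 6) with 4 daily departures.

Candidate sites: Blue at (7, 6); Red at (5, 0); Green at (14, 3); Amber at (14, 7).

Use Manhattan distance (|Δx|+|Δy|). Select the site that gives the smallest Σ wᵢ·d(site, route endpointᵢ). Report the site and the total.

Total weighted distance at each candidate:
  Blue (7, 6): total = 1912
  Red (5, 0): total = 3488
  Green (14, 3): total = 3692
  Amber (14, 7): total = 3324
Minimum is at Blue with total 1912 blocks.

Blue, total 1912 blocks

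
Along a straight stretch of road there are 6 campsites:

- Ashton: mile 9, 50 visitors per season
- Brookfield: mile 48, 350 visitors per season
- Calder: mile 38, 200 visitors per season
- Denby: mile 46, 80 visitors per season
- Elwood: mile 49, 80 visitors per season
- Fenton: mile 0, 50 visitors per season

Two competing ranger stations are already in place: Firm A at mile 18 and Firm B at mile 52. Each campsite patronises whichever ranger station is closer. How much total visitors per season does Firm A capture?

The indifferent point is the midpoint (18+52)/2 = 35; campsites left of it (closer to Firm A at 18) go to Firm A, those right go to Firm B.
  Fenton at 0 (w=50) → Firm A
  Ashton at 9 (w=50) → Firm A
  Calder at 38 (w=200) → Firm B
  Denby at 46 (w=80) → Firm B
  Brookfield at 48 (w=350) → Firm B
  Elwood at 49 (w=80) → Firm B
Firm A captures 100; Firm B captures 710.

100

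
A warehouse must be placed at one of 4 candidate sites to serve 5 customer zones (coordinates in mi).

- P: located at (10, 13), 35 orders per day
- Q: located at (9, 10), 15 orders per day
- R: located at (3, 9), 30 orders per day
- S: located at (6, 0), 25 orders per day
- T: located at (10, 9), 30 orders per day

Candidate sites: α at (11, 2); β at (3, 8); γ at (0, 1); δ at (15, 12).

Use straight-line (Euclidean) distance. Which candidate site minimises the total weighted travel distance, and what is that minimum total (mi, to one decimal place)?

Total weighted distance at each candidate:
  α (11, 2): total = 1175.9
  β (3, 8): total = 851.7
  γ (0, 1): total = 1530.2
  δ (15, 12): total = 1194.3
Minimum is at β with total 851.7 mi.

β, total 851.7 mi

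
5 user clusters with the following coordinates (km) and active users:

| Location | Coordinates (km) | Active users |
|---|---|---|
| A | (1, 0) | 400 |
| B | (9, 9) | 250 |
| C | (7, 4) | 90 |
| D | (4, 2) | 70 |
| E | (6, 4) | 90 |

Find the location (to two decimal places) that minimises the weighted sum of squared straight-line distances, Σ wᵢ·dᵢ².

The minimiser of Σwᵢ‖p−pᵢ‖² is the weighted centroid p* = (Σwᵢpᵢ)/(Σwᵢ).
Σwᵢ = 900.
Σwᵢxᵢ = 400·1 + 250·9 + 90·7 + 70·4 + 90·6 = 4100.
Σwᵢyᵢ = 400·0 + 250·9 + 90·4 + 70·2 + 90·4 = 3110.
x* = 4100/900 = 4.56, y* = 3110/900 = 3.46.

(4.56, 3.46)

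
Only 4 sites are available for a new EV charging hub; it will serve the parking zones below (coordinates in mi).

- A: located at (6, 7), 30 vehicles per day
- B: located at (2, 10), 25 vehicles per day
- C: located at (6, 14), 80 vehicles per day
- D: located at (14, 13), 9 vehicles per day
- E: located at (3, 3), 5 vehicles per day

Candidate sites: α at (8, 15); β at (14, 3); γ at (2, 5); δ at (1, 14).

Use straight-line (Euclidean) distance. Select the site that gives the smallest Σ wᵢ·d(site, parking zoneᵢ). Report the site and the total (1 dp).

α, total 743.4 mi

Total weighted distance at each candidate:
  α (8, 15): total = 743.4
  β (14, 3): total = 1848.8
  γ (2, 5): total = 1188.1
  δ (1, 14): total = 934.4
Minimum is at α with total 743.4 mi.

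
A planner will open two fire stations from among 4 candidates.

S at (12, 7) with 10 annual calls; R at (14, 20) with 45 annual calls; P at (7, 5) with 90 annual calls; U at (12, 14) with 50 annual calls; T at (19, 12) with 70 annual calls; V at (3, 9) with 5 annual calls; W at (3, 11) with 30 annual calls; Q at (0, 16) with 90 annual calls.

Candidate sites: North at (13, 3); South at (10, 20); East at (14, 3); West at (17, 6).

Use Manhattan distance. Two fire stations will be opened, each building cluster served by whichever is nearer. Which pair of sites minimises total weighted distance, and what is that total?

{South, West}, total 4015

Evaluate every pair (each demand assigned to the nearer of the two):
  {South, West}: total = 4015
  {North, South}: total = 4220
  {South, East}: total = 4255
  {North, West}: total = 5655
  {East, West}: total = 5930
  {North, East}: total = 6075
Best pair: {South, West} with total 4015.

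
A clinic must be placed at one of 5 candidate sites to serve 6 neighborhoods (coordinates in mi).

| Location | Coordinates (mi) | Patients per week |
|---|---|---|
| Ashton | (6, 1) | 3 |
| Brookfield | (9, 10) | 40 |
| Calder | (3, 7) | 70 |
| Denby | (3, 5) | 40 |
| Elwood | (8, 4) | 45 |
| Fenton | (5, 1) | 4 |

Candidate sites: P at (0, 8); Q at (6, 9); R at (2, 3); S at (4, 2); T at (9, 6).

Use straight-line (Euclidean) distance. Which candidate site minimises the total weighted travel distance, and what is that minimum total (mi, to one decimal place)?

Total weighted distance at each candidate:
  P (0, 8): total = 1224.4
  Q (6, 9): total = 877.5
  R (2, 3): total = 1075.6
  S (4, 2): total = 1074.4
  T (9, 6): total = 972.8
Minimum is at Q with total 877.5 mi.

Q, total 877.5 mi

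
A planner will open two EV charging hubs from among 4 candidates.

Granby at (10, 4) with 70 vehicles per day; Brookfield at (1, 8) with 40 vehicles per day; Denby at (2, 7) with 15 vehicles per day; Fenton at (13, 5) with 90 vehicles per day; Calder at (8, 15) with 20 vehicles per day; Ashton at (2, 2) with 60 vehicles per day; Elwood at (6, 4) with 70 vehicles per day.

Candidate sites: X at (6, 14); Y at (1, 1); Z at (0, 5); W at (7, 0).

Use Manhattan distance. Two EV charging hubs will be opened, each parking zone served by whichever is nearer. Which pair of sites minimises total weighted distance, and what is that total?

Evaluate every pair (each demand assigned to the nearer of the two):
  {Y, W}: total = 2655
  {Z, W}: total = 2670
  {X, W}: total = 2915
  {X, Z}: total = 3010
  {Y, Z}: total = 3130
  {X, Y}: total = 3405
Best pair: {Y, W} with total 2655.

{Y, W}, total 2655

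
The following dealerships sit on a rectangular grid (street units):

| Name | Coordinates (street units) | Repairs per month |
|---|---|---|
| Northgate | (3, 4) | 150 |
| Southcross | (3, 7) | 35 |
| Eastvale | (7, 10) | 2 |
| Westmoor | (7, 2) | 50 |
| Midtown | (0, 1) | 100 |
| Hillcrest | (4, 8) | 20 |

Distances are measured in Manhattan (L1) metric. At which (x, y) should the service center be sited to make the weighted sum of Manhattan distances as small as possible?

(3, 4)

Manhattan distance separates: Σwᵢ(|x−xᵢ|+|y−yᵢ|) = Σwᵢ|x−xᵢ| + Σwᵢ|y−yᵢ|, so x and y are optimised independently as 1-D weighted medians.
Total weight W = 357; half = 178.5.
x-coordinate, sorted with cumulative weight:
  x=0 (Midtown, w=100) cum 100
  x=3 (Northgate, w=150) cum 250  ← median
  x=3 (Southcross, w=35) cum 285
  x=4 (Hillcrest, w=20) cum 305
  x=7 (Eastvale, w=2) cum 307
  x=7 (Westmoor, w=50) cum 357
⇒ x* = 3
y-coordinate, sorted with cumulative weight:
  y=1 (Midtown, w=100) cum 100
  y=2 (Westmoor, w=50) cum 150
  y=4 (Northgate, w=150) cum 300  ← median
  y=7 (Southcross, w=35) cum 335
  y=8 (Hillcrest, w=20) cum 355
  y=10 (Eastvale, w=2) cum 357
⇒ y* = 4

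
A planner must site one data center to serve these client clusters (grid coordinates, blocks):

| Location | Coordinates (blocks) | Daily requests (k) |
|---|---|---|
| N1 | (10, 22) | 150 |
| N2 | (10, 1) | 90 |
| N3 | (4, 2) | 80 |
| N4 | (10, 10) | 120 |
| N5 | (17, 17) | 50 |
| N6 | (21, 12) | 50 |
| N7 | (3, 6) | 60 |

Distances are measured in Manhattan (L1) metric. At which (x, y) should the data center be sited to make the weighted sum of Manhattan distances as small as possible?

(10, 10)

Manhattan distance separates: Σwᵢ(|x−xᵢ|+|y−yᵢ|) = Σwᵢ|x−xᵢ| + Σwᵢ|y−yᵢ|, so x and y are optimised independently as 1-D weighted medians.
Total weight W = 600; half = 300.
x-coordinate, sorted with cumulative weight:
  x=3 (N7, w=60) cum 60
  x=4 (N3, w=80) cum 140
  x=10 (N1, w=150) cum 290
  x=10 (N2, w=90) cum 380  ← median
  x=10 (N4, w=120) cum 500
  x=17 (N5, w=50) cum 550
  x=21 (N6, w=50) cum 600
⇒ x* = 10
y-coordinate, sorted with cumulative weight:
  y=1 (N2, w=90) cum 90
  y=2 (N3, w=80) cum 170
  y=6 (N7, w=60) cum 230
  y=10 (N4, w=120) cum 350  ← median
  y=12 (N6, w=50) cum 400
  y=17 (N5, w=50) cum 450
  y=22 (N1, w=150) cum 600
⇒ y* = 10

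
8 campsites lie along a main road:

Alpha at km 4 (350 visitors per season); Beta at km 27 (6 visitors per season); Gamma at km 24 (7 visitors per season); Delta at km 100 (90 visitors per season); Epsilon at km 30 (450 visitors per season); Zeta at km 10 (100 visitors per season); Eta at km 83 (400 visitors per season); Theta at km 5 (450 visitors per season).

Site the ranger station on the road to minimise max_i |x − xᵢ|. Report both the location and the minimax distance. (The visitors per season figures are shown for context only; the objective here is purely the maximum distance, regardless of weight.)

location 52, max distance 48

The 1-center on a line is the midpoint of the two extreme points: leftmost at 4, rightmost at 100.
Optimal location = (4 + 100)/2 = 52; maximum distance = (100 − 4)/2 = 48.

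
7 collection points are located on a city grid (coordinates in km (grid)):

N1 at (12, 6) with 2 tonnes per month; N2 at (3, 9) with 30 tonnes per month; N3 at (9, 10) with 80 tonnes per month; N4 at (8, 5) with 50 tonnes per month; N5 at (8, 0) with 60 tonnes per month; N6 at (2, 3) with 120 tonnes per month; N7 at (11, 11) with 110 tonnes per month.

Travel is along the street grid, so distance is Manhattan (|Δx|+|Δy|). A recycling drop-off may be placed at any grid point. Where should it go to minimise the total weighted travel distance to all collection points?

(8, 5)

Manhattan distance separates: Σwᵢ(|x−xᵢ|+|y−yᵢ|) = Σwᵢ|x−xᵢ| + Σwᵢ|y−yᵢ|, so x and y are optimised independently as 1-D weighted medians.
Total weight W = 452; half = 226.
x-coordinate, sorted with cumulative weight:
  x=2 (N6, w=120) cum 120
  x=3 (N2, w=30) cum 150
  x=8 (N4, w=50) cum 200
  x=8 (N5, w=60) cum 260  ← median
  x=9 (N3, w=80) cum 340
  x=11 (N7, w=110) cum 450
  x=12 (N1, w=2) cum 452
⇒ x* = 8
y-coordinate, sorted with cumulative weight:
  y=0 (N5, w=60) cum 60
  y=3 (N6, w=120) cum 180
  y=5 (N4, w=50) cum 230  ← median
  y=6 (N1, w=2) cum 232
  y=9 (N2, w=30) cum 262
  y=10 (N3, w=80) cum 342
  y=11 (N7, w=110) cum 452
⇒ y* = 5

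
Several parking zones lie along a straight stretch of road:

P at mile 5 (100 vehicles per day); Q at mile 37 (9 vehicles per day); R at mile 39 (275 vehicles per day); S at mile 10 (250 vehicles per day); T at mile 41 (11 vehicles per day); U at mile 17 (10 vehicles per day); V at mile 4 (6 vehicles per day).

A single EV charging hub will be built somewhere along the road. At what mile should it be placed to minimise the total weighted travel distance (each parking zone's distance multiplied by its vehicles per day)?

For a sum of weighted absolute distances on a line, the optimum is the weighted median (not the mean). Total weight W = 661; half-weight = 330.5.
Sort by position and accumulate weight:
  mile 4 (V, w=6) → cum 6
  mile 5 (P, w=100) → cum 106
  mile 10 (S, w=250) → cum 356  ≥ 330.5 → median here
  mile 17 (U, w=10) → cum 366
  mile 37 (Q, w=9) → cum 375
  mile 39 (R, w=275) → cum 650
  mile 41 (T, w=11) → cum 661
Optimal location: mile 10.

x = 10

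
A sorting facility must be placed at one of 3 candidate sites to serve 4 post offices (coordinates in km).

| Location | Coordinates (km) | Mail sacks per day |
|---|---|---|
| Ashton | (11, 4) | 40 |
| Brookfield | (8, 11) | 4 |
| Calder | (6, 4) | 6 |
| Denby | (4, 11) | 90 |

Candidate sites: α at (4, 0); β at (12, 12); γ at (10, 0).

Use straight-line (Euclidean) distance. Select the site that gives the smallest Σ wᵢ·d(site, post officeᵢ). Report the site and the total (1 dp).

β, total 1124.6 km

Total weighted distance at each candidate:
  α (4, 0): total = 1386.1
  β (12, 12): total = 1124.6
  γ (10, 0): total = 1371.3
Minimum is at β with total 1124.6 km.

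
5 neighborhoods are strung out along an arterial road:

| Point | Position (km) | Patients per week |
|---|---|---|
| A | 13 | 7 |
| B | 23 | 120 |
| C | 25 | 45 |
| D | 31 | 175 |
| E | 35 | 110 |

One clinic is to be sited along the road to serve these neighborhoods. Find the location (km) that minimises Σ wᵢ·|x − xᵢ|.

For a sum of weighted absolute distances on a line, the optimum is the weighted median (not the mean). Total weight W = 457; half-weight = 228.5.
Sort by position and accumulate weight:
  km 13 (A, w=7) → cum 7
  km 23 (B, w=120) → cum 127
  km 25 (C, w=45) → cum 172
  km 31 (D, w=175) → cum 347  ≥ 228.5 → median here
  km 35 (E, w=110) → cum 457
Optimal location: km 31.

x = 31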